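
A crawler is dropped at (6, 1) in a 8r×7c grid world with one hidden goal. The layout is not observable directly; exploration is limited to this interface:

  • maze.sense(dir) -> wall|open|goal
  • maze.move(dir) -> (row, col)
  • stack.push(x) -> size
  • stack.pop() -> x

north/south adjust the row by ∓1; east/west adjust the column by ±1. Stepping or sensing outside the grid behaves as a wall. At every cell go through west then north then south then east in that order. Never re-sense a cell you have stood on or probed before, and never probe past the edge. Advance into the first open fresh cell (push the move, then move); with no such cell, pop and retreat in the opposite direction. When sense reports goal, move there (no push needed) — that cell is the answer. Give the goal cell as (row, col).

>> sense(west)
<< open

>> push(west)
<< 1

>> move(west)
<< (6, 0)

>> sense(north)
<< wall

>> sense(south)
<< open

>> push(south)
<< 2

>> move(south)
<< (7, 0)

>> sense(east)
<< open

>> push(east)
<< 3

>> move(east)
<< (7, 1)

>> sense(east)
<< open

>> push(east)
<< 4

>> move(east)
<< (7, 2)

>> sense(north)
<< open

>> push(north)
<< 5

>> move(north)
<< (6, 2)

>> sense(north)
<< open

>> push(north)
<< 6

>> move(north)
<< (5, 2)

>> sense(west)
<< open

>> push(west)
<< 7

>> move(west)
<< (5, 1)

>> sense(north)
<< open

>> push(north)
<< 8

>> move(north)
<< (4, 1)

>> sense(west)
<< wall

>> sense(north)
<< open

>> push(north)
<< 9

>> move(north)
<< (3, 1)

>> sense(west)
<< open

>> push(west)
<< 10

>> move(west)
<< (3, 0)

>> sense(north)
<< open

>> push(north)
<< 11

>> move(north)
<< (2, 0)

>> sense(north)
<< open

>> push(north)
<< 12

>> move(north)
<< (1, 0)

>> sense(north)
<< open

>> push(north)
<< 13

>> move(north)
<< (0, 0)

>> sense(east)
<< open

>> push(east)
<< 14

>> move(east)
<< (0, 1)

>> sense(south)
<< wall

>> sense(east)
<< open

>> push(east)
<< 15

>> move(east)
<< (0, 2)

>> sense(south)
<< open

>> push(south)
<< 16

>> move(south)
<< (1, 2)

>> sense(south)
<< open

>> push(south)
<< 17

>> move(south)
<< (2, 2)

>> sense(west)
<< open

>> push(west)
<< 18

>> move(west)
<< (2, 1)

>> pop()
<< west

>> move(east)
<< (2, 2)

>> sense(south)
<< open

>> push(south)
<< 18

>> move(south)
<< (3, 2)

>> sense(south)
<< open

>> push(south)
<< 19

>> move(south)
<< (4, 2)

>> sense(east)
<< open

>> push(east)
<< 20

>> move(east)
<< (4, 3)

>> sense(north)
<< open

>> push(north)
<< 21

>> move(north)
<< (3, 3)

>> sense(north)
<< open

>> push(north)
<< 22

>> move(north)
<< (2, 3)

>> sense(north)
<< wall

>> sense(east)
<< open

>> push(east)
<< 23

>> move(east)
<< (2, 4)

>> sense(north)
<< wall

>> sense(south)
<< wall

>> sense(east)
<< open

>> push(east)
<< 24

>> move(east)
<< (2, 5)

>> sense(north)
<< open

>> push(north)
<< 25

>> move(north)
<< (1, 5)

>> sense(north)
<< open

>> push(north)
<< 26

>> move(north)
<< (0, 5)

>> sense(west)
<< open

>> push(west)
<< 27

>> move(west)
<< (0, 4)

>> sense(west)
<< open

>> push(west)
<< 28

>> move(west)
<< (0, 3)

>> pop()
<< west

>> move(east)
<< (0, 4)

>> pop()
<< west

>> move(east)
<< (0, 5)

>> sense(east)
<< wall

>> pop()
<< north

>> move(south)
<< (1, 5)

>> sense(east)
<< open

>> push(east)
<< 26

>> move(east)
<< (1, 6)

>> sense(south)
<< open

>> push(south)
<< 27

>> move(south)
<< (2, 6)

>> sense(south)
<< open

>> push(south)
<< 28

>> move(south)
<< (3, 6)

>> sense(west)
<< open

>> push(west)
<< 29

>> move(west)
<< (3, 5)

>> sense(south)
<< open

>> push(south)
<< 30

>> move(south)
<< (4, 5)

>> sense(west)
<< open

>> push(west)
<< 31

>> move(west)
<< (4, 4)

>> sense(south)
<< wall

>> pop()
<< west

>> move(east)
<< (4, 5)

>> sense(south)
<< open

>> push(south)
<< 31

>> move(south)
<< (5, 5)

>> sense(south)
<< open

>> push(south)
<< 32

>> move(south)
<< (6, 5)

>> sense(west)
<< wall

>> sense(south)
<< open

>> push(south)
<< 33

>> move(south)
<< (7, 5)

>> sense(west)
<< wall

>> sense(east)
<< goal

>> move(east)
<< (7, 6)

Answer: (7, 6)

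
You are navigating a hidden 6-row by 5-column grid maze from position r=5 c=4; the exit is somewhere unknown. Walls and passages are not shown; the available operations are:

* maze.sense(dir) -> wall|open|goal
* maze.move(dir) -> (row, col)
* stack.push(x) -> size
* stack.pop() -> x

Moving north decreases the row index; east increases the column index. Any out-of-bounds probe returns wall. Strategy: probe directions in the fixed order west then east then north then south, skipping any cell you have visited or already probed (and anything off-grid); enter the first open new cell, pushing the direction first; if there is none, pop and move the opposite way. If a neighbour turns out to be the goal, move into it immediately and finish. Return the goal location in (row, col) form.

Step: sense[dir='west']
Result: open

Step: push[x='west']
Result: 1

Step: move[dir='west']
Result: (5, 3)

Step: sense[dir='west']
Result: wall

Step: sense[dir='north']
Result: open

Step: push[x='north']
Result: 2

Step: move[dir='north']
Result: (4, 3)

Step: sense[dir='west']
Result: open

Step: push[x='west']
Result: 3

Step: move[dir='west']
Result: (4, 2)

Step: sense[dir='west']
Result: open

Step: push[x='west']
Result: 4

Step: move[dir='west']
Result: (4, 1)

Step: sense[dir='west']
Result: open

Step: push[x='west']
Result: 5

Step: move[dir='west']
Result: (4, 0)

Step: sense[dir='north']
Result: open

Step: push[x='north']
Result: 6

Step: move[dir='north']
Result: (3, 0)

Step: sense[dir='east']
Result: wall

Step: sense[dir='north']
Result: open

Step: push[x='north']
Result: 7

Step: move[dir='north']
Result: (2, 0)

Step: sense[dir='east']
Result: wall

Step: sense[dir='north']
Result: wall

Step: pop[]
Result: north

Step: move[dir='south']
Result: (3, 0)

Step: pop[]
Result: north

Step: move[dir='south']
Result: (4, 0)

Step: sense[dir='south']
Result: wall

Step: pop[]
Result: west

Step: move[dir='east']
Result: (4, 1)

Step: sense[dir='south']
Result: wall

Step: pop[]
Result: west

Step: move[dir='east']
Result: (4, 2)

Step: sense[dir='north']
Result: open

Step: push[x='north']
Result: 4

Step: move[dir='north']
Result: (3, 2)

Step: sense[dir='east']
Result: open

Step: push[x='east']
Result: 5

Step: move[dir='east']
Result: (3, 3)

Step: sense[dir='east']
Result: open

Step: push[x='east']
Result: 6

Step: move[dir='east']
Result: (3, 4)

Step: sense[dir='north']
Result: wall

Step: sense[dir='south']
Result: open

Step: push[x='south']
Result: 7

Step: move[dir='south']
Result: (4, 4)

Step: pop[]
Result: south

Step: move[dir='north']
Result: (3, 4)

Step: pop[]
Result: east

Step: move[dir='west']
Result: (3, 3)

Step: sense[dir='north']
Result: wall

Step: pop[]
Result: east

Step: move[dir='west']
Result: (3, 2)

Step: sense[dir='north']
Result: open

Step: push[x='north']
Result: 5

Step: move[dir='north']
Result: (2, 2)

Step: sense[dir='north']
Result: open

Step: push[x='north']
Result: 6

Step: move[dir='north']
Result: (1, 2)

Step: sense[dir='west']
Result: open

Step: push[x='west']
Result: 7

Step: move[dir='west']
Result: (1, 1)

Step: sense[dir='north']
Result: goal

Step: move[dir='north']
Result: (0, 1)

Answer: (0, 1)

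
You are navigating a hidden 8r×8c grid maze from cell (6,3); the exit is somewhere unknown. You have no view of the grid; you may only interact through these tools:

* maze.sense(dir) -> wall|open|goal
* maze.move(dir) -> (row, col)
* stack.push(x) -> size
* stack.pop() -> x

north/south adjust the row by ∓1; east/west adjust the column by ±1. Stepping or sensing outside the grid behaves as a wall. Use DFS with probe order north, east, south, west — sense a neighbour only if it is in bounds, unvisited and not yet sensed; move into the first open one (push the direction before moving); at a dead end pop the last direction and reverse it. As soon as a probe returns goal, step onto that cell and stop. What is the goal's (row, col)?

-- 1. maze.sense(dir→north) == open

-- 2. stack.push(x→north) == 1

-- 3. maze.move(dir→north) == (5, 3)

-- 4. maze.sense(dir→north) == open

-- 5. stack.push(x→north) == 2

-- 6. maze.move(dir→north) == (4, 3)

-- 7. maze.sense(dir→north) == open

-- 8. stack.push(x→north) == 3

-- 9. maze.move(dir→north) == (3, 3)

-- 10. maze.sense(dir→north) == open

-- 11. stack.push(x→north) == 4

-- 12. maze.move(dir→north) == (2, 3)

-- 13. maze.sense(dir→north) == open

-- 14. stack.push(x→north) == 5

-- 15. maze.move(dir→north) == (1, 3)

-- 16. maze.sense(dir→north) == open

-- 17. stack.push(x→north) == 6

-- 18. maze.move(dir→north) == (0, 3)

-- 19. maze.sense(dir→east) == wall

-- 20. maze.sense(dir→west) == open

-- 21. stack.push(x→west) == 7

-- 22. maze.move(dir→west) == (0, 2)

-- 23. maze.sense(dir→south) == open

-- 24. stack.push(x→south) == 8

-- 25. maze.move(dir→south) == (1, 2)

-- 26. maze.sense(dir→south) == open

-- 27. stack.push(x→south) == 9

-- 28. maze.move(dir→south) == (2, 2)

-- 29. maze.sense(dir→south) == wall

-- 30. maze.sense(dir→west) == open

-- 31. stack.push(x→west) == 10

-- 32. maze.move(dir→west) == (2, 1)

-- 33. maze.sense(dir→north) == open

-- 34. stack.push(x→north) == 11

-- 35. maze.move(dir→north) == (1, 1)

-- 36. maze.sense(dir→north) == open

-- 37. stack.push(x→north) == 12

-- 38. maze.move(dir→north) == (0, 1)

-- 39. maze.sense(dir→west) == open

-- 40. stack.push(x→west) == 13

-- 41. maze.move(dir→west) == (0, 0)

-- 42. maze.sense(dir→south) == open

-- 43. stack.push(x→south) == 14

-- 44. maze.move(dir→south) == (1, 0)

-- 45. maze.sense(dir→south) == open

-- 46. stack.push(x→south) == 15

-- 47. maze.move(dir→south) == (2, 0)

-- 48. maze.sense(dir→south) == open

-- 49. stack.push(x→south) == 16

-- 50. maze.move(dir→south) == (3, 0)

-- 51. maze.sense(dir→east) == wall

-- 52. maze.sense(dir→south) == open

-- 53. stack.push(x→south) == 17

-- 54. maze.move(dir→south) == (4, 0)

-- 55. maze.sense(dir→east) == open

-- 56. stack.push(x→east) == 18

-- 57. maze.move(dir→east) == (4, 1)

-- 58. maze.sense(dir→east) == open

-- 59. stack.push(x→east) == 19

-- 60. maze.move(dir→east) == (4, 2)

-- 61. maze.sense(dir→south) == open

-- 62. stack.push(x→south) == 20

-- 63. maze.move(dir→south) == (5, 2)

-- 64. maze.sense(dir→south) == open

-- 65. stack.push(x→south) == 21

-- 66. maze.move(dir→south) == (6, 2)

-- 67. maze.sense(dir→south) == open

-- 68. stack.push(x→south) == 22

-- 69. maze.move(dir→south) == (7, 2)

-- 70. maze.sense(dir→east) == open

-- 71. stack.push(x→east) == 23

-- 72. maze.move(dir→east) == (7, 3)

-- 73. maze.sense(dir→east) == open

-- 74. stack.push(x→east) == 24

-- 75. maze.move(dir→east) == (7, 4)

-- 76. maze.sense(dir→north) == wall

-- 77. maze.sense(dir→east) == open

-- 78. stack.push(x→east) == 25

-- 79. maze.move(dir→east) == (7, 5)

-- 80. maze.sense(dir→north) == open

-- 81. stack.push(x→north) == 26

-- 82. maze.move(dir→north) == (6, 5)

-- 83. maze.sense(dir→north) == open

-- 84. stack.push(x→north) == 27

-- 85. maze.move(dir→north) == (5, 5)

-- 86. maze.sense(dir→north) == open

-- 87. stack.push(x→north) == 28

-- 88. maze.move(dir→north) == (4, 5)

-- 89. maze.sense(dir→north) == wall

-- 90. maze.sense(dir→east) == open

-- 91. stack.push(x→east) == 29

-- 92. maze.move(dir→east) == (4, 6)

-- 93. maze.sense(dir→north) == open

-- 94. stack.push(x→north) == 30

-- 95. maze.move(dir→north) == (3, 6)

-- 96. maze.sense(dir→north) == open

-- 97. stack.push(x→north) == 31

-- 98. maze.move(dir→north) == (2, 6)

-- 99. maze.sense(dir→north) == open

-- 100. stack.push(x→north) == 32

-- 101. maze.move(dir→north) == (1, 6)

-- 102. maze.sense(dir→north) == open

-- 103. stack.push(x→north) == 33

-- 104. maze.move(dir→north) == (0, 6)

-- 105. maze.sense(dir→east) == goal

-- 106. maze.move(dir→east) == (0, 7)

Answer: (0, 7)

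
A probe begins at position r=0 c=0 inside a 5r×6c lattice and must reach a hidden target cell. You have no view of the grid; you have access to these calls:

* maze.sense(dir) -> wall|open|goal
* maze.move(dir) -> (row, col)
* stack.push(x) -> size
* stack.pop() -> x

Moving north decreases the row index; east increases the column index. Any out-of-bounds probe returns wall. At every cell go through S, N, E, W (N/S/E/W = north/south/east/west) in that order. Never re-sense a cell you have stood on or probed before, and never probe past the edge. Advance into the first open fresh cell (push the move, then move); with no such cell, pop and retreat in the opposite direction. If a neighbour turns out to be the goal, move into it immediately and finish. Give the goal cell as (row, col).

~$ maze.sense dir='south'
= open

~$ stack.push x='south'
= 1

~$ maze.move dir='south'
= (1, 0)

~$ maze.sense dir='south'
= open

~$ stack.push x='south'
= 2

~$ maze.move dir='south'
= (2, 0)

~$ maze.sense dir='south'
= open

~$ stack.push x='south'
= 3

~$ maze.move dir='south'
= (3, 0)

~$ maze.sense dir='south'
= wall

~$ maze.sense dir='east'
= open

~$ stack.push x='east'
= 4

~$ maze.move dir='east'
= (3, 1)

~$ maze.sense dir='south'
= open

~$ stack.push x='south'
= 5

~$ maze.move dir='south'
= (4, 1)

~$ maze.sense dir='east'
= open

~$ stack.push x='east'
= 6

~$ maze.move dir='east'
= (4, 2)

~$ maze.sense dir='north'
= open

~$ stack.push x='north'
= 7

~$ maze.move dir='north'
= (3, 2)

~$ maze.sense dir='north'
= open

~$ stack.push x='north'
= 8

~$ maze.move dir='north'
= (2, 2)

~$ maze.sense dir='north'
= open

~$ stack.push x='north'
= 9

~$ maze.move dir='north'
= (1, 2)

~$ maze.sense dir='north'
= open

~$ stack.push x='north'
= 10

~$ maze.move dir='north'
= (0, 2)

~$ maze.sense dir='east'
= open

~$ stack.push x='east'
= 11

~$ maze.move dir='east'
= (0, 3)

~$ maze.sense dir='south'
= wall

~$ maze.sense dir='east'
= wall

~$ stack.pop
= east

~$ maze.move dir='west'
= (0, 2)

~$ maze.sense dir='west'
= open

~$ stack.push x='west'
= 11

~$ maze.move dir='west'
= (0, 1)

~$ maze.sense dir='south'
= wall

~$ stack.pop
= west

~$ maze.move dir='east'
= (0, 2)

~$ stack.pop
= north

~$ maze.move dir='south'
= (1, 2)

~$ stack.pop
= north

~$ maze.move dir='south'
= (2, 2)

~$ maze.sense dir='east'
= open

~$ stack.push x='east'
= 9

~$ maze.move dir='east'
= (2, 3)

~$ maze.sense dir='south'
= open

~$ stack.push x='south'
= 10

~$ maze.move dir='south'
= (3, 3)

~$ maze.sense dir='south'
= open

~$ stack.push x='south'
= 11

~$ maze.move dir='south'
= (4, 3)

~$ maze.sense dir='east'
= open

~$ stack.push x='east'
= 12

~$ maze.move dir='east'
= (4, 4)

~$ maze.sense dir='north'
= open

~$ stack.push x='north'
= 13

~$ maze.move dir='north'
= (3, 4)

~$ maze.sense dir='north'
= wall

~$ maze.sense dir='east'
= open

~$ stack.push x='east'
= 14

~$ maze.move dir='east'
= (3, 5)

~$ maze.sense dir='south'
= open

~$ stack.push x='south'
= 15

~$ maze.move dir='south'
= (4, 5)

~$ stack.pop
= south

~$ maze.move dir='north'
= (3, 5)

~$ maze.sense dir='north'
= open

~$ stack.push x='north'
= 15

~$ maze.move dir='north'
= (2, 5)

~$ maze.sense dir='north'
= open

~$ stack.push x='north'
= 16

~$ maze.move dir='north'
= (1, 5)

~$ maze.sense dir='north'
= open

~$ stack.push x='north'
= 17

~$ maze.move dir='north'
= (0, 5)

~$ stack.pop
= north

~$ maze.move dir='south'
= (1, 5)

~$ maze.sense dir='west'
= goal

~$ maze.move dir='west'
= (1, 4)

Answer: (1, 4)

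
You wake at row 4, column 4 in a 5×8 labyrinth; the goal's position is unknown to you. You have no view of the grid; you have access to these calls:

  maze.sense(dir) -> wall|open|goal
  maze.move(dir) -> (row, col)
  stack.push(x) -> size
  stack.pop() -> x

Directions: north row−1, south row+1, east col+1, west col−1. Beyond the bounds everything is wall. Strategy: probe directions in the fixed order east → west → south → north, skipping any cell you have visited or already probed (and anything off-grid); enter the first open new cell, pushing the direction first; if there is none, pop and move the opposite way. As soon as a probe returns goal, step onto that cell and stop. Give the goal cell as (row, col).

# maze.sense(dir→east) -> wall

# maze.sense(dir→west) -> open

# stack.push(x→west) -> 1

# maze.move(dir→west) -> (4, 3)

# maze.sense(dir→west) -> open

# stack.push(x→west) -> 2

# maze.move(dir→west) -> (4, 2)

# maze.sense(dir→west) -> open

# stack.push(x→west) -> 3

# maze.move(dir→west) -> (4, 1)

# maze.sense(dir→west) -> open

# stack.push(x→west) -> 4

# maze.move(dir→west) -> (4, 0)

# maze.sense(dir→north) -> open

# stack.push(x→north) -> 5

# maze.move(dir→north) -> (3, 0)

# maze.sense(dir→east) -> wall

# maze.sense(dir→north) -> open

# stack.push(x→north) -> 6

# maze.move(dir→north) -> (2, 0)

# maze.sense(dir→east) -> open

# stack.push(x→east) -> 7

# maze.move(dir→east) -> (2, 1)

# maze.sense(dir→east) -> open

# stack.push(x→east) -> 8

# maze.move(dir→east) -> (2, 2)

# maze.sense(dir→east) -> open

# stack.push(x→east) -> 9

# maze.move(dir→east) -> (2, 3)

# maze.sense(dir→east) -> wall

# maze.sense(dir→south) -> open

# stack.push(x→south) -> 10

# maze.move(dir→south) -> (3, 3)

# maze.sense(dir→east) -> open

# stack.push(x→east) -> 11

# maze.move(dir→east) -> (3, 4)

# maze.sense(dir→east) -> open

# stack.push(x→east) -> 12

# maze.move(dir→east) -> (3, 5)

# maze.sense(dir→east) -> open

# stack.push(x→east) -> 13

# maze.move(dir→east) -> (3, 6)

# maze.sense(dir→east) -> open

# stack.push(x→east) -> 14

# maze.move(dir→east) -> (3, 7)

# maze.sense(dir→south) -> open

# stack.push(x→south) -> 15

# maze.move(dir→south) -> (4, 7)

# maze.sense(dir→west) -> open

# stack.push(x→west) -> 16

# maze.move(dir→west) -> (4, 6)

# stack.pop() -> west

# maze.move(dir→east) -> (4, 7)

# stack.pop() -> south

# maze.move(dir→north) -> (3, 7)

# maze.sense(dir→north) -> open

# stack.push(x→north) -> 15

# maze.move(dir→north) -> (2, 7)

# maze.sense(dir→west) -> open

# stack.push(x→west) -> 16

# maze.move(dir→west) -> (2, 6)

# maze.sense(dir→west) -> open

# stack.push(x→west) -> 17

# maze.move(dir→west) -> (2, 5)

# maze.sense(dir→north) -> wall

# stack.pop() -> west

# maze.move(dir→east) -> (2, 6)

# maze.sense(dir→north) -> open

# stack.push(x→north) -> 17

# maze.move(dir→north) -> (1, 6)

# maze.sense(dir→east) -> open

# stack.push(x→east) -> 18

# maze.move(dir→east) -> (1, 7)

# maze.sense(dir→north) -> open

# stack.push(x→north) -> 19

# maze.move(dir→north) -> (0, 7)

# maze.sense(dir→west) -> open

# stack.push(x→west) -> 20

# maze.move(dir→west) -> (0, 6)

# maze.sense(dir→west) -> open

# stack.push(x→west) -> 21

# maze.move(dir→west) -> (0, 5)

# maze.sense(dir→west) -> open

# stack.push(x→west) -> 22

# maze.move(dir→west) -> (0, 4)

# maze.sense(dir→west) -> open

# stack.push(x→west) -> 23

# maze.move(dir→west) -> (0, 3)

# maze.sense(dir→west) -> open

# stack.push(x→west) -> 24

# maze.move(dir→west) -> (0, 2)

# maze.sense(dir→west) -> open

# stack.push(x→west) -> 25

# maze.move(dir→west) -> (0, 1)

# maze.sense(dir→west) -> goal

# maze.move(dir→west) -> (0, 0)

Answer: (0, 0)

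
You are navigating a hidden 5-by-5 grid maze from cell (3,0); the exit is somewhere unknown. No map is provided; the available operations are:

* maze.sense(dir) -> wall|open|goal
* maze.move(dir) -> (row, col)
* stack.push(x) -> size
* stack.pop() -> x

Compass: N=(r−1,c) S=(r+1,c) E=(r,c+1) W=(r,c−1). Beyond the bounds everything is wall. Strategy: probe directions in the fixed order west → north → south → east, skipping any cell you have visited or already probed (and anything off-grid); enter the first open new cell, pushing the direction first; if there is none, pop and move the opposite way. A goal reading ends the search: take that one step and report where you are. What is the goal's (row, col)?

·→ maze.sense(north)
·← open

·→ stack.push(north)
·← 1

·→ maze.move(north)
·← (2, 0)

·→ maze.sense(north)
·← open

·→ stack.push(north)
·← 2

·→ maze.move(north)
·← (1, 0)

·→ maze.sense(north)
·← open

·→ stack.push(north)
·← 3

·→ maze.move(north)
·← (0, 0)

·→ maze.sense(east)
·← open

·→ stack.push(east)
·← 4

·→ maze.move(east)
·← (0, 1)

·→ maze.sense(south)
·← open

·→ stack.push(south)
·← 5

·→ maze.move(south)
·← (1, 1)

·→ maze.sense(south)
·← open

·→ stack.push(south)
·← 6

·→ maze.move(south)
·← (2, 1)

·→ maze.sense(south)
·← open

·→ stack.push(south)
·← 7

·→ maze.move(south)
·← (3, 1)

·→ maze.sense(south)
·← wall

·→ maze.sense(east)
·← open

·→ stack.push(east)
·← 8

·→ maze.move(east)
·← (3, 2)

·→ maze.sense(north)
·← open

·→ stack.push(north)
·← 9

·→ maze.move(north)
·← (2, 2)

·→ maze.sense(north)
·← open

·→ stack.push(north)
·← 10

·→ maze.move(north)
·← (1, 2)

·→ maze.sense(north)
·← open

·→ stack.push(north)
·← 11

·→ maze.move(north)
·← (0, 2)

·→ maze.sense(east)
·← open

·→ stack.push(east)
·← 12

·→ maze.move(east)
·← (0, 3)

·→ maze.sense(south)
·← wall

·→ maze.sense(east)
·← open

·→ stack.push(east)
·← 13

·→ maze.move(east)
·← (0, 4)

·→ maze.sense(south)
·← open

·→ stack.push(south)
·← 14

·→ maze.move(south)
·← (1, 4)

·→ maze.sense(south)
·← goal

·→ maze.move(south)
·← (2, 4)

Answer: (2, 4)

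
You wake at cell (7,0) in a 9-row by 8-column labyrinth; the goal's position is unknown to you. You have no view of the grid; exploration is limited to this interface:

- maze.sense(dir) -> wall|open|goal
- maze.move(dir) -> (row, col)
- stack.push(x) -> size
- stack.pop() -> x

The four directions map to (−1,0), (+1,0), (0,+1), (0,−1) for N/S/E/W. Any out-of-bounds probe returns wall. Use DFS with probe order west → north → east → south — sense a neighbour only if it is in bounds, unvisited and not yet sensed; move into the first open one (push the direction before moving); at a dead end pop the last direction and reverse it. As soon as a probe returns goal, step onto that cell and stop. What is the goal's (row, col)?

Step: sense[dir: north]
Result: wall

Step: sense[dir: east]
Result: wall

Step: sense[dir: south]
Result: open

Step: push[x: south]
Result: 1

Step: move[dir: south]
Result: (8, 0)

Step: sense[dir: east]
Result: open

Step: push[x: east]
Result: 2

Step: move[dir: east]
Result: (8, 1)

Step: sense[dir: east]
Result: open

Step: push[x: east]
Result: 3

Step: move[dir: east]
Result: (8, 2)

Step: sense[dir: north]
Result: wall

Step: sense[dir: east]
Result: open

Step: push[x: east]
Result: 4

Step: move[dir: east]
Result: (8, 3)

Step: sense[dir: north]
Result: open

Step: push[x: north]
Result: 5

Step: move[dir: north]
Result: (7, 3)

Step: sense[dir: north]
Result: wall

Step: sense[dir: east]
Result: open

Step: push[x: east]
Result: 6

Step: move[dir: east]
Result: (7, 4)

Step: sense[dir: north]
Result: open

Step: push[x: north]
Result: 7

Step: move[dir: north]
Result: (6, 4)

Step: sense[dir: north]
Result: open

Step: push[x: north]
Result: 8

Step: move[dir: north]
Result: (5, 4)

Step: sense[dir: west]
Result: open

Step: push[x: west]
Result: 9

Step: move[dir: west]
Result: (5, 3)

Step: sense[dir: west]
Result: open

Step: push[x: west]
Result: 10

Step: move[dir: west]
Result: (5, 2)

Step: sense[dir: west]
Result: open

Step: push[x: west]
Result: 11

Step: move[dir: west]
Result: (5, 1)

Step: sense[dir: west]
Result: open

Step: push[x: west]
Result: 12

Step: move[dir: west]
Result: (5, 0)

Step: sense[dir: north]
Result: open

Step: push[x: north]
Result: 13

Step: move[dir: north]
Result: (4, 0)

Step: sense[dir: north]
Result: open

Step: push[x: north]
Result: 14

Step: move[dir: north]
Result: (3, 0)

Step: sense[dir: north]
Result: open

Step: push[x: north]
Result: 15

Step: move[dir: north]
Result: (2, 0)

Step: sense[dir: north]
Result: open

Step: push[x: north]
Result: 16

Step: move[dir: north]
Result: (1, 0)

Step: sense[dir: north]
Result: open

Step: push[x: north]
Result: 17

Step: move[dir: north]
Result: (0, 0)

Step: sense[dir: east]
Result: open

Step: push[x: east]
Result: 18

Step: move[dir: east]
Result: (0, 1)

Step: sense[dir: east]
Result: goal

Step: move[dir: east]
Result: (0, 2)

Answer: (0, 2)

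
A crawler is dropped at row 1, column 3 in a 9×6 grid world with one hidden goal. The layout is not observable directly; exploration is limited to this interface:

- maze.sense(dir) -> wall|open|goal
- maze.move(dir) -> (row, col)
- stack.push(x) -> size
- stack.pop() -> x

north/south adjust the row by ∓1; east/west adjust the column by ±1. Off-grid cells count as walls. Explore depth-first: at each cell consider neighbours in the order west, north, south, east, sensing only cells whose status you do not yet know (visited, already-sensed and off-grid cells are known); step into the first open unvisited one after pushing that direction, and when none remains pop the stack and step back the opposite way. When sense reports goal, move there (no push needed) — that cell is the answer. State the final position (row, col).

==> sense(dir→west)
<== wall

==> sense(dir→north)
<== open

==> push(x→north)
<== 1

==> move(dir→north)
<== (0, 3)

==> sense(dir→west)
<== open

==> push(x→west)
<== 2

==> move(dir→west)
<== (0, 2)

==> sense(dir→west)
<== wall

==> pop()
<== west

==> move(dir→east)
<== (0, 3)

==> sense(dir→east)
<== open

==> push(x→east)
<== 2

==> move(dir→east)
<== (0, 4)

==> sense(dir→south)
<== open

==> push(x→south)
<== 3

==> move(dir→south)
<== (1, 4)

==> sense(dir→south)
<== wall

==> sense(dir→east)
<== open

==> push(x→east)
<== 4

==> move(dir→east)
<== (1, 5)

==> sense(dir→north)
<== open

==> push(x→north)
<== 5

==> move(dir→north)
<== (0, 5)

==> pop()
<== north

==> move(dir→south)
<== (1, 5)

==> sense(dir→south)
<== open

==> push(x→south)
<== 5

==> move(dir→south)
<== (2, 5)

==> sense(dir→south)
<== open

==> push(x→south)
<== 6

==> move(dir→south)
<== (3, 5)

==> sense(dir→west)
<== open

==> push(x→west)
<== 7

==> move(dir→west)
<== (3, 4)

==> sense(dir→west)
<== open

==> push(x→west)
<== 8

==> move(dir→west)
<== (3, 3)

==> sense(dir→west)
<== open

==> push(x→west)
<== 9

==> move(dir→west)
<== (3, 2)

==> sense(dir→west)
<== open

==> push(x→west)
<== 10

==> move(dir→west)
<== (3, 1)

==> sense(dir→west)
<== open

==> push(x→west)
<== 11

==> move(dir→west)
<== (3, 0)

==> sense(dir→north)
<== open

==> push(x→north)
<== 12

==> move(dir→north)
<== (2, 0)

==> sense(dir→north)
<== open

==> push(x→north)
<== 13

==> move(dir→north)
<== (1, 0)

==> sense(dir→north)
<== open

==> push(x→north)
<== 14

==> move(dir→north)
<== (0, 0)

==> pop()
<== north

==> move(dir→south)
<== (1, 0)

==> sense(dir→east)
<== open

==> push(x→east)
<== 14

==> move(dir→east)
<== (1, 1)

==> sense(dir→south)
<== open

==> push(x→south)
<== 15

==> move(dir→south)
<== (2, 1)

==> sense(dir→east)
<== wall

==> pop()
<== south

==> move(dir→north)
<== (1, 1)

==> pop()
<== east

==> move(dir→west)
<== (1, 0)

==> pop()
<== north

==> move(dir→south)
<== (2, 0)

==> pop()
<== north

==> move(dir→south)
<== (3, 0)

==> sense(dir→south)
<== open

==> push(x→south)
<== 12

==> move(dir→south)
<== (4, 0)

==> sense(dir→south)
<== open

==> push(x→south)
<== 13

==> move(dir→south)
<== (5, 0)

==> sense(dir→south)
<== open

==> push(x→south)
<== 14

==> move(dir→south)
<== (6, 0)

==> sense(dir→south)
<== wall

==> sense(dir→east)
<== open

==> push(x→east)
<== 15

==> move(dir→east)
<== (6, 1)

==> sense(dir→north)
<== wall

==> sense(dir→south)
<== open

==> push(x→south)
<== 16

==> move(dir→south)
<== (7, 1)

==> sense(dir→south)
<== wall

==> sense(dir→east)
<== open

==> push(x→east)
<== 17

==> move(dir→east)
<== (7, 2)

==> sense(dir→north)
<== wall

==> sense(dir→south)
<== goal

==> move(dir→south)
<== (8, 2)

Answer: (8, 2)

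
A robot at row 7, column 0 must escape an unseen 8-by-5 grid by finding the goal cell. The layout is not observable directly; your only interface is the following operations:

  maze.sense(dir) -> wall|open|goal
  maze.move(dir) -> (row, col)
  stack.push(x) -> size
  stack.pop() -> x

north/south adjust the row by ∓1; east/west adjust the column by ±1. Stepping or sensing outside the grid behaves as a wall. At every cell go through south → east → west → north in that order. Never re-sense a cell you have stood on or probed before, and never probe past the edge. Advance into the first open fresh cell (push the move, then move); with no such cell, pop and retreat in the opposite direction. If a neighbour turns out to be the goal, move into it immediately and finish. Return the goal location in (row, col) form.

Next I call maze.sense on dir→east, and see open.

I use stack.push on x→east, which returns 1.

I run maze.move on dir→east, : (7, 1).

I call maze.sense on dir→east, — result: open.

Calling stack.push on x→east, and observe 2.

Calling maze.move on dir→east, and see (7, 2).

I call maze.sense on dir→east, yielding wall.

I try maze.sense on dir→north, which returns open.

I call stack.push on x→north, → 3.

Using maze.move on dir→north, : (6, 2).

Next I call maze.sense on dir→east, : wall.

Then maze.sense on dir→west, which returns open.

I call stack.push on x→west, and get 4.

I invoke maze.move on dir→west, — result: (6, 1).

Next I call maze.sense on dir→west, and see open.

Calling stack.push on x→west, and observe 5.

Now I run maze.move on dir→west, → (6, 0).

Invoking maze.sense on dir→north, which returns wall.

I call stack.pop(), yielding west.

I run maze.move on dir→east, giving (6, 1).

Using maze.sense on dir→north, and observe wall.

Next I call stack.pop, yielding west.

Calling maze.move on dir→east, — result: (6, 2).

I run maze.sense on dir→north, and get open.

Then stack.push on x→north, giving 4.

Using maze.move on dir→north, → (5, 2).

Invoking maze.sense on dir→east, and see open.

I invoke stack.push on x→east, which returns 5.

Then maze.move on dir→east, which returns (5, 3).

Now I run maze.sense on dir→east, and observe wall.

Using maze.sense on dir→north, : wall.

I try stack.pop(), → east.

Using maze.move on dir→west, : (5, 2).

Next I call maze.sense on dir→north, which returns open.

Next I call stack.push on x→north, and get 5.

Now I run maze.move on dir→north, → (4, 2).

Using maze.sense on dir→west, yielding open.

Calling stack.push on x→west, → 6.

I try maze.move on dir→west, — result: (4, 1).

I try maze.sense on dir→west, and get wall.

Invoking maze.sense on dir→north, — result: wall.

Using stack.pop, and observe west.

I try maze.move on dir→east, giving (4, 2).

I run maze.sense on dir→north, giving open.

Now I run stack.push on x→north, — result: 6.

Then maze.move on dir→north, — result: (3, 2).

I run maze.sense on dir→east, → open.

I use stack.push on x→east, yielding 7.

Calling maze.move on dir→east, : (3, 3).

I try maze.sense on dir→east, and see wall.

I use maze.sense on dir→north, and see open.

Using stack.push on x→north, and get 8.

I try maze.move on dir→north, → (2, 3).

Calling maze.sense on dir→east, giving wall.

Then maze.sense on dir→west, giving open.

I run stack.push on x→west, which returns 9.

Using maze.move on dir→west, and see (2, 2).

I invoke maze.sense on dir→west, which returns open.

I call stack.push on x→west, → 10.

Then maze.move on dir→west, yielding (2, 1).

Using maze.sense on dir→west, : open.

Using stack.push on x→west, : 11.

I run maze.move on dir→west, which returns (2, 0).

I try maze.sense on dir→south, → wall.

Now I run maze.sense on dir→north, : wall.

Invoking stack.pop(), and see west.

I try maze.move on dir→east, yielding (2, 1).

Now I run maze.sense on dir→north, — result: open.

I use stack.push on x→north, and see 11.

Now I run maze.move on dir→north, giving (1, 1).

I invoke maze.sense on dir→east, which returns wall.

Now I run maze.sense on dir→north, yielding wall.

Next I call stack.pop(), → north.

Calling maze.move on dir→south, — result: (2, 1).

Then stack.pop, → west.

Invoking maze.move on dir→east, — result: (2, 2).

Next I call stack.pop, : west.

I invoke maze.move on dir→east, and observe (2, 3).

I invoke maze.sense on dir→north, — result: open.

I invoke stack.push on x→north, → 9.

Using maze.move on dir→north, and observe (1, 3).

Next I call maze.sense on dir→east, and see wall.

Invoking maze.sense on dir→north, : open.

Calling stack.push on x→north, and observe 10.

Now I run maze.move on dir→north, yielding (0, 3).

I try maze.sense on dir→east, → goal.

Invoking maze.move on dir→east, : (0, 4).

Answer: (0, 4)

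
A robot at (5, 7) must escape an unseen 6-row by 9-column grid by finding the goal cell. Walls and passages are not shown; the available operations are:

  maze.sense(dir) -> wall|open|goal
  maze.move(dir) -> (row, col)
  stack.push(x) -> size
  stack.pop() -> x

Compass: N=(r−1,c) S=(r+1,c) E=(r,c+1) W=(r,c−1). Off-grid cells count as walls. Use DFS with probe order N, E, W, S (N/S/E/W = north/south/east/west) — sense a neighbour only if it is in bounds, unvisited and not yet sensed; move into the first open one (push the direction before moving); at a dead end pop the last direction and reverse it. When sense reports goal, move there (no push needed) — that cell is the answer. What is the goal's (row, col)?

[in] sense dir: north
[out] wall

[in] sense dir: east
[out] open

[in] push x: east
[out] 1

[in] move dir: east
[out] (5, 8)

[in] sense dir: north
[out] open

[in] push x: north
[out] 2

[in] move dir: north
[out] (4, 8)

[in] sense dir: north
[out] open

[in] push x: north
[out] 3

[in] move dir: north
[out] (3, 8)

[in] sense dir: north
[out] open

[in] push x: north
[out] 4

[in] move dir: north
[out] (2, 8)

[in] sense dir: north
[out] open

[in] push x: north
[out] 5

[in] move dir: north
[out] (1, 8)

[in] sense dir: north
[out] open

[in] push x: north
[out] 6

[in] move dir: north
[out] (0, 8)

[in] sense dir: west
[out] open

[in] push x: west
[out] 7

[in] move dir: west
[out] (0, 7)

[in] sense dir: west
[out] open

[in] push x: west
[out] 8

[in] move dir: west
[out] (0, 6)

[in] sense dir: west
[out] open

[in] push x: west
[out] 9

[in] move dir: west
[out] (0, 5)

[in] sense dir: west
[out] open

[in] push x: west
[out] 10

[in] move dir: west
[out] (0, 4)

[in] sense dir: west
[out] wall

[in] sense dir: south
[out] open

[in] push x: south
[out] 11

[in] move dir: south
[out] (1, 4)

[in] sense dir: east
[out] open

[in] push x: east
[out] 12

[in] move dir: east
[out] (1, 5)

[in] sense dir: east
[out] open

[in] push x: east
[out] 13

[in] move dir: east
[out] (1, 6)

[in] sense dir: east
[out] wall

[in] sense dir: south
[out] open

[in] push x: south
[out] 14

[in] move dir: south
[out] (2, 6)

[in] sense dir: east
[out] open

[in] push x: east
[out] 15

[in] move dir: east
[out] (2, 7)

[in] sense dir: south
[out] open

[in] push x: south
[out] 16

[in] move dir: south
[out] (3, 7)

[in] sense dir: west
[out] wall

[in] pop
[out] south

[in] move dir: north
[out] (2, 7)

[in] pop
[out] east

[in] move dir: west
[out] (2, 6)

[in] sense dir: west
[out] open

[in] push x: west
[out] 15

[in] move dir: west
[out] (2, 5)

[in] sense dir: west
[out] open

[in] push x: west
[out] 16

[in] move dir: west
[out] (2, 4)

[in] sense dir: west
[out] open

[in] push x: west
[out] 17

[in] move dir: west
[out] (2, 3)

[in] sense dir: north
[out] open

[in] push x: north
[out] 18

[in] move dir: north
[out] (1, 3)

[in] sense dir: west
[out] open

[in] push x: west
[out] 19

[in] move dir: west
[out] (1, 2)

[in] sense dir: north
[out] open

[in] push x: north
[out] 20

[in] move dir: north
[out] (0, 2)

[in] sense dir: west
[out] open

[in] push x: west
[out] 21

[in] move dir: west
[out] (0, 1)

[in] sense dir: west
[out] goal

[in] move dir: west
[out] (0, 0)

Answer: (0, 0)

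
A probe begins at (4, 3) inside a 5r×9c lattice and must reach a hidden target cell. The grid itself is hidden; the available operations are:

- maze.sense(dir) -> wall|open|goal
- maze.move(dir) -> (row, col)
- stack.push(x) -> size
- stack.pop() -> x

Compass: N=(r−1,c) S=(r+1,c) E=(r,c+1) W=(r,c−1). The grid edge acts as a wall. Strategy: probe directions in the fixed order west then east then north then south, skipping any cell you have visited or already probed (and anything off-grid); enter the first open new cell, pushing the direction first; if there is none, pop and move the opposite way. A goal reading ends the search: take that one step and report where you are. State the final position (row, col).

Then maze.sense on dir='west', and see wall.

I invoke maze.sense on dir='east', → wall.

I call maze.sense on dir='north', : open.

I try stack.push on x='north', : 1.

Next I call maze.move on dir='north', → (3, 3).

I call maze.sense on dir='west', → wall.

Using maze.sense on dir='east', and see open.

Then stack.push on x='east', and observe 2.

I use maze.move on dir='east', → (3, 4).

I try maze.sense on dir='east', and observe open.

I use stack.push on x='east', and get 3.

Calling maze.move on dir='east', giving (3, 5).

I invoke maze.sense on dir='east', → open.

I try stack.push on x='east', — result: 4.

Using maze.move on dir='east', giving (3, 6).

I run maze.sense on dir='east', → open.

I use stack.push on x='east', giving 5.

Then maze.move on dir='east', : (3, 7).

Then maze.sense on dir='east', → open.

I invoke stack.push on x='east', and observe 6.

Then maze.move on dir='east', and get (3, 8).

Next I call maze.sense on dir='north', → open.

Invoking stack.push on x='north', → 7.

Now I run maze.move on dir='north', and observe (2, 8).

Using maze.sense on dir='west', → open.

I use stack.push on x='west', → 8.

I run maze.move on dir='west', → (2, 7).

I invoke maze.sense on dir='west', giving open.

I invoke stack.push on x='west', giving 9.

I use maze.move on dir='west', and see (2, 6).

Then maze.sense on dir='west', which returns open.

Next I call stack.push on x='west', and see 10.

I call maze.move on dir='west', and get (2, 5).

Now I run maze.sense on dir='west', and see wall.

Using maze.sense on dir='north', and get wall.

Then stack.pop(), giving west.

I run maze.move on dir='east', — result: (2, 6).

I try maze.sense on dir='north', : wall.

I use stack.pop, and get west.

I invoke maze.move on dir='east', yielding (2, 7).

I use maze.sense on dir='north', : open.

I run stack.push on x='north', and get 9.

Calling maze.move on dir='north', giving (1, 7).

Now I run maze.sense on dir='east', giving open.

Then stack.push on x='east', and get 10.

Using maze.move on dir='east', and get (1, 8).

I use maze.sense on dir='north', yielding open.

Then stack.push on x='north', yielding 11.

Next I call maze.move on dir='north', and get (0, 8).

I try maze.sense on dir='west', which returns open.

I call stack.push on x='west', → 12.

I invoke maze.move on dir='west', : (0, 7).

Next I call maze.sense on dir='west', : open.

Using stack.push on x='west', : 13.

Next I call maze.move on dir='west', and observe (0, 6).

I use maze.sense on dir='west', and get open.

Now I run stack.push on x='west', → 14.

Now I run maze.move on dir='west', which returns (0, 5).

I run maze.sense on dir='west', — result: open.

Next I call stack.push on x='west', giving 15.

I call maze.move on dir='west', which returns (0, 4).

Using maze.sense on dir='west', which returns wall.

Now I run maze.sense on dir='south', and get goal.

Calling maze.move on dir='south', yielding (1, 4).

Answer: (1, 4)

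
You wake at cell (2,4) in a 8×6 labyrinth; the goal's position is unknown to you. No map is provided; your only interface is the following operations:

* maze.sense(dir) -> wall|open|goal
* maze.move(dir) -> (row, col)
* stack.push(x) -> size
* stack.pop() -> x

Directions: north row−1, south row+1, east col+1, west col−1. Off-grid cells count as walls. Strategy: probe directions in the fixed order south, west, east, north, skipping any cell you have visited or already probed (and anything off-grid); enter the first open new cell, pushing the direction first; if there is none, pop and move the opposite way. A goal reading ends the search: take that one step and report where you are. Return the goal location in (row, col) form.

~$ maze.sense south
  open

~$ stack.push south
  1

~$ maze.move south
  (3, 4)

~$ maze.sense south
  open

~$ stack.push south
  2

~$ maze.move south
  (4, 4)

~$ maze.sense south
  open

~$ stack.push south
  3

~$ maze.move south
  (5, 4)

~$ maze.sense south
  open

~$ stack.push south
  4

~$ maze.move south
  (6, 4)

~$ maze.sense south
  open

~$ stack.push south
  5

~$ maze.move south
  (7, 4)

~$ maze.sense west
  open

~$ stack.push west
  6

~$ maze.move west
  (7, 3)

~$ maze.sense west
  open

~$ stack.push west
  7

~$ maze.move west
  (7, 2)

~$ maze.sense west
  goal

~$ maze.move west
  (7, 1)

Answer: (7, 1)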